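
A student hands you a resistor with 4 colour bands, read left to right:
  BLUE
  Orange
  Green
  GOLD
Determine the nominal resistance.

Blue → 6 (first significant figure)
Orange → 3 (second significant figure)
Green → ×10^5 multiplier
63 × 100000 = 6300000 Ω

6300000 Ω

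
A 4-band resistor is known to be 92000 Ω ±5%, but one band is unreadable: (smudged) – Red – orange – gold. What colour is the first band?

white

92000 Ω = 92 × 10^3.
The first band gives digit 9 of the significand, and 9 is white.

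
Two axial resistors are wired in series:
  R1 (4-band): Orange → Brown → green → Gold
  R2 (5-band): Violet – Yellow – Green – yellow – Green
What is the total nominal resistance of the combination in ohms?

R1: orange, brown → 31; green ×10^5 → 3100000 Ω.
R2: violet, yellow, green → 745; yellow ×10^4 → 7450000 Ω.
Series: 3100000 + 7450000 = 10550000 Ω.

10550000 Ω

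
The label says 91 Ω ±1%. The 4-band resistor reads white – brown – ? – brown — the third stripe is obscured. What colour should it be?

black

91 Ω = 91 × 10^0.
The third band is the multiplier, 10^0, which is black.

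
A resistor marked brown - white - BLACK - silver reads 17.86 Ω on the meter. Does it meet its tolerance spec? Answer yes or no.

yes

Brown → 1 (first significant figure)
White → 9 (second significant figure)
Black → ×1 multiplier
Silver → ±10% tolerance
19 × 1 = 19 Ω
Allowed range: 17.1 Ω to 20.9 Ω.
17.86 Ω lies inside that range.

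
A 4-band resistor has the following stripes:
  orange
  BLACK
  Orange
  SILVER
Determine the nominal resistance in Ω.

30000 Ω

Orange → 3 (first significant figure)
Black → 0 (second significant figure)
Orange → ×10^3 multiplier
30 × 1000 = 30000 Ω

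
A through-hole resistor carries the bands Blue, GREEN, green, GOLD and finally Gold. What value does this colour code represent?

Blue → 6 (first significant figure)
Green → 5 (second significant figure)
Green → 5 (third significant figure)
Gold → ×0.1 multiplier
655 × 0.1 = 65.5 Ω

65.5 Ω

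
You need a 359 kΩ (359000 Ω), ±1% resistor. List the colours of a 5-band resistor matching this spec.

orange, green, white, orange, brown

359000 Ω = 359 × 10^3.
3 → orange
5 → green
9 → white
Multiplier 10^3 → orange.
±1% tolerance → brown.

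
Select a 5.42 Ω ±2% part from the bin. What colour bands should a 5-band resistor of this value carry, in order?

5.42 Ω = 542 × 10^-2.
5 → green
4 → yellow
2 → red
Multiplier 10^-2 → silver.
±2% tolerance → red.

green, yellow, red, silver, red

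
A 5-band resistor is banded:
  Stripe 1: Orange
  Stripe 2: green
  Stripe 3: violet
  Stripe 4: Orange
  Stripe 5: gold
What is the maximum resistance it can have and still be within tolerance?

Orange → 3 (first significant figure)
Green → 5 (second significant figure)
Violet → 7 (third significant figure)
Orange → ×10^3 multiplier
Gold → ±5% tolerance
357 × 1000 = 357000 Ω
Maximum = 357000 × (1 + 5/100) = 374850 Ω.

374850 Ω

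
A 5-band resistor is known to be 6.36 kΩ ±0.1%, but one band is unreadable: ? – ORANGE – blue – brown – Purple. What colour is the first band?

blue

6360 Ω = 636 × 10^1.
The first band gives digit 6 of the significand, and 6 is blue.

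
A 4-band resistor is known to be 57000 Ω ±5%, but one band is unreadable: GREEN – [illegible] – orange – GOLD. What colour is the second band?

violet

57000 Ω = 57 × 10^3.
The second band gives digit 7 of the significand, and 7 is violet.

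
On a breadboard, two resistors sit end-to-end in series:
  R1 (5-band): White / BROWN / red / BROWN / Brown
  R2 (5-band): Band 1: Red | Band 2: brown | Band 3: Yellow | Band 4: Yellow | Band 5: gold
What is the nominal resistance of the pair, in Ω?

2149120 Ω

R1: white, brown, red → 912; brown ×10 → 9120 Ω.
R2: red, brown, yellow → 214; yellow ×10^4 → 2140000 Ω.
Series: 9120 + 2140000 = 2149120 Ω.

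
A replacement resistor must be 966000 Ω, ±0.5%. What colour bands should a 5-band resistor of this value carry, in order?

966000 Ω = 966 × 10^3.
9 → white
6 → blue
6 → blue
Multiplier 10^3 → orange.
±0.5% tolerance → green.

white, blue, blue, orange, green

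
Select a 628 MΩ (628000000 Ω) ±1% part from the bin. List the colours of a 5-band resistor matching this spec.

blue, red, grey, blue, brown

628000000 Ω = 628 × 10^6.
6 → blue
2 → red
8 → grey
Multiplier 10^6 → blue.
±1% tolerance → brown.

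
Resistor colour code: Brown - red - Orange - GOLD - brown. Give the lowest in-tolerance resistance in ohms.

Brown → 1 (first significant figure)
Red → 2 (second significant figure)
Orange → 3 (third significant figure)
Gold → ×0.1 multiplier
Brown → ±1% tolerance
123 × 0.1 = 12.3 Ω
Lowest = 12.3 × (1 − 1/100) = 12.177 Ω.

12.177 Ω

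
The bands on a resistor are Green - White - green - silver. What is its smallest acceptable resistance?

5310000 Ω

Green → 5 (first significant figure)
White → 9 (second significant figure)
Green → ×10^5 multiplier
Silver → ±10% tolerance
59 × 100000 = 5900000 Ω
Smallest = 5900000 × (1 − 10/100) = 5310000 Ω.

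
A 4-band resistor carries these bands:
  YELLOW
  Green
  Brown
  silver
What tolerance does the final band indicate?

±10%

The last band, silver, is the tolerance band.
Silver corresponds to ±10%.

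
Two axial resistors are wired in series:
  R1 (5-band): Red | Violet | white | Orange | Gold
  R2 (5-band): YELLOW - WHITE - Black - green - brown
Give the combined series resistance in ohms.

49279000 Ω

R1: red, violet, white → 279; orange ×10^3 → 279000 Ω.
R2: yellow, white, black → 490; green ×10^5 → 49000000 Ω.
Series: 279000 + 49000000 = 49279000 Ω.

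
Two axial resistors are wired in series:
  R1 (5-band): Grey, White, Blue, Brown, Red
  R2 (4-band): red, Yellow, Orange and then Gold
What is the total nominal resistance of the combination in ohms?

32960 Ω

R1: grey, white, blue → 896; brown ×10 → 8960 Ω.
R2: red, yellow → 24; orange ×10^3 → 24000 Ω.
Series: 8960 + 24000 = 32960 Ω.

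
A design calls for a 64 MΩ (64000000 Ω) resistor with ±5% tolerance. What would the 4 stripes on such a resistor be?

blue, yellow, blue, gold

64000000 Ω = 64 × 10^6.
6 → blue
4 → yellow
Multiplier 10^6 → blue.
±5% tolerance → gold.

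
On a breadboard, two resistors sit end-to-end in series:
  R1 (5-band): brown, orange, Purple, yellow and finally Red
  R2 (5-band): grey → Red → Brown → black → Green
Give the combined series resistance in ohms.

R1: brown, orange, violet → 137; yellow ×10^4 → 1370000 Ω.
R2: grey, red, brown → 821; black ×1 → 821 Ω.
Series: 1370000 + 821 = 1370821 Ω.

1370821 Ω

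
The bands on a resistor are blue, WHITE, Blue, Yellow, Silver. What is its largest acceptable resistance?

7656000 Ω

Blue → 6 (first significant figure)
White → 9 (second significant figure)
Blue → 6 (third significant figure)
Yellow → ×10^4 multiplier
Silver → ±10% tolerance
696 × 10000 = 6960000 Ω
Largest = 6960000 × (1 + 10/100) = 7656000 Ω.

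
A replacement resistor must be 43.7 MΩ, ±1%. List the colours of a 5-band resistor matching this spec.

43700000 Ω = 437 × 10^5.
4 → yellow
3 → orange
7 → violet
Multiplier 10^5 → green.
±1% tolerance → brown.

yellow, orange, violet, green, brown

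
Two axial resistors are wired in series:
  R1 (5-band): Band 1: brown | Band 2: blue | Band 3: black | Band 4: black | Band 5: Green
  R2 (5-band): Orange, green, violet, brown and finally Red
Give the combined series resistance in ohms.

3730 Ω

R1: brown, blue, black → 160; black ×1 → 160 Ω.
R2: orange, green, violet → 357; brown ×10 → 3570 Ω.
Series: 160 + 3570 = 3730 Ω.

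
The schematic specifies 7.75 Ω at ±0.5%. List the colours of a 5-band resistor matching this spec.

violet, violet, green, silver, green

7.75 Ω = 775 × 10^-2.
7 → violet
7 → violet
5 → green
Multiplier 10^-2 → silver.
±0.5% tolerance → green.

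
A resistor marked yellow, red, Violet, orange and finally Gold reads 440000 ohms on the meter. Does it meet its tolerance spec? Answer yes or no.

yes

Yellow → 4 (first significant figure)
Red → 2 (second significant figure)
Violet → 7 (third significant figure)
Orange → ×10^3 multiplier
Gold → ±5% tolerance
427 × 1000 = 427000 Ω
Allowed range: 405650 Ω to 448350 Ω.
440000 ohms lies inside that range.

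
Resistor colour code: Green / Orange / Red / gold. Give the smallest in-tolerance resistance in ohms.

Green → 5 (first significant figure)
Orange → 3 (second significant figure)
Red → ×10^2 multiplier
Gold → ±5% tolerance
53 × 100 = 5300 Ω
Smallest = 5300 × (1 − 5/100) = 5035 Ω.

5035 Ω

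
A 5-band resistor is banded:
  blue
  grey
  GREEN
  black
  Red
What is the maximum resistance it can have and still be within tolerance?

698.7 Ω

Blue → 6 (first significant figure)
Grey → 8 (second significant figure)
Green → 5 (third significant figure)
Black → ×1 multiplier
Red → ±2% tolerance
685 × 1 = 685 Ω
Maximum = 685 × (1 + 2/100) = 698.7 Ω.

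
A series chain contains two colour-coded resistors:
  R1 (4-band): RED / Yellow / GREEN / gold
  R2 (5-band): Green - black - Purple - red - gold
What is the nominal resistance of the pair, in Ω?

R1: red, yellow → 24; green ×10^5 → 2400000 Ω.
R2: green, black, violet → 507; red ×10^2 → 50700 Ω.
Series: 2400000 + 50700 = 2450700 Ω.

2450700 Ω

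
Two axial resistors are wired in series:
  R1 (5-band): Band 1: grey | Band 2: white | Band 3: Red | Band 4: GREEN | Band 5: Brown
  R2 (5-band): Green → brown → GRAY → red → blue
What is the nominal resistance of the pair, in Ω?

89251800 Ω

R1: grey, white, red → 892; green ×10^5 → 89200000 Ω.
R2: green, brown, grey → 518; red ×10^2 → 51800 Ω.
Series: 89200000 + 51800 = 89251800 Ω.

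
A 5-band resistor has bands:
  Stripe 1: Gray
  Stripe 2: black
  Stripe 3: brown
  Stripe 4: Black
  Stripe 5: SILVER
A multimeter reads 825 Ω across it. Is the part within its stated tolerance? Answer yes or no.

yes

Grey → 8 (first significant figure)
Black → 0 (second significant figure)
Brown → 1 (third significant figure)
Black → ×1 multiplier
Silver → ±10% tolerance
801 × 1 = 801 Ω
Allowed range: 720.9 Ω to 881.1 Ω.
825 Ω lies inside that range.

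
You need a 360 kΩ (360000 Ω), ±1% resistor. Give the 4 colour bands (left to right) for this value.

360000 Ω = 36 × 10^4.
3 → orange
6 → blue
Multiplier 10^4 → yellow.
±1% tolerance → brown.

orange, blue, yellow, brown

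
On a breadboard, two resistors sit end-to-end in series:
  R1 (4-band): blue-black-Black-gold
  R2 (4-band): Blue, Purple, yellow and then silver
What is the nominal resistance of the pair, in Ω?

R1: blue, black → 60; black ×1 → 60 Ω.
R2: blue, violet → 67; yellow ×10^4 → 670000 Ω.
Series: 60 + 670000 = 670060 Ω.

670060 Ω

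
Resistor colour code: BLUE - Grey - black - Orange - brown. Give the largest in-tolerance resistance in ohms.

686800 Ω

Blue → 6 (first significant figure)
Grey → 8 (second significant figure)
Black → 0 (third significant figure)
Orange → ×10^3 multiplier
Brown → ±1% tolerance
680 × 1000 = 680000 Ω
Largest = 680000 × (1 + 1/100) = 686800 Ω.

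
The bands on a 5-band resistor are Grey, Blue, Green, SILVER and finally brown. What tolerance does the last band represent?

The last band, brown, is the tolerance band.
Brown corresponds to ±1%.

±1%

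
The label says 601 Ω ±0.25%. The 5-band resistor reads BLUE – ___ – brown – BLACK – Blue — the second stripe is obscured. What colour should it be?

black

601 Ω = 601 × 10^0.
The second band gives digit 0 of the significand, and 0 is black.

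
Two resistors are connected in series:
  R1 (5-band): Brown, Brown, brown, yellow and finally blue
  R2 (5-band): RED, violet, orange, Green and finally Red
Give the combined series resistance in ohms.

R1: brown, brown, brown → 111; yellow ×10^4 → 1110000 Ω.
R2: red, violet, orange → 273; green ×10^5 → 27300000 Ω.
Series: 1110000 + 27300000 = 28410000 Ω.

28410000 Ω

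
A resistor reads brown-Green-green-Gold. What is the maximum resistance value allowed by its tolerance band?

Brown → 1 (first significant figure)
Green → 5 (second significant figure)
Green → ×10^5 multiplier
Gold → ±5% tolerance
15 × 100000 = 1500000 Ω
Maximum = 1500000 × (1 + 5/100) = 1575000 Ω.

1575000 Ω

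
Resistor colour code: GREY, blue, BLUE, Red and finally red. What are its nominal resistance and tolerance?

Grey → 8 (first significant figure)
Blue → 6 (second significant figure)
Blue → 6 (third significant figure)
Red → ×10^2 multiplier
Red → ±2% tolerance
866 × 100 = 86600 Ω

86600 Ω ±2%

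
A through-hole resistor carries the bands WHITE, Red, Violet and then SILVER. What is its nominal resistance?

920000000 Ω

White → 9 (first significant figure)
Red → 2 (second significant figure)
Violet → ×10^7 multiplier
92 × 10000000 = 920000000 Ω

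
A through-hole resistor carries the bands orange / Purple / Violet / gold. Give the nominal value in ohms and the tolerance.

Orange → 3 (first significant figure)
Violet → 7 (second significant figure)
Violet → ×10^7 multiplier
Gold → ±5% tolerance
37 × 10000000 = 370000000 Ω

370000000 Ω ±5%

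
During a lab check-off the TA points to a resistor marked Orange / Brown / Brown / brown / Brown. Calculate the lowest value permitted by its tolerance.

3078.9 Ω

Orange → 3 (first significant figure)
Brown → 1 (second significant figure)
Brown → 1 (third significant figure)
Brown → ×10 multiplier
Brown → ±1% tolerance
311 × 10 = 3110 Ω
Lowest = 3110 × (1 − 1/100) = 3078.9 Ω.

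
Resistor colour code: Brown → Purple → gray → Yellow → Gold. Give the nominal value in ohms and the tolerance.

Brown → 1 (first significant figure)
Violet → 7 (second significant figure)
Grey → 8 (third significant figure)
Yellow → ×10^4 multiplier
Gold → ±5% tolerance
178 × 10000 = 1780000 Ω

1780000 Ω ±5%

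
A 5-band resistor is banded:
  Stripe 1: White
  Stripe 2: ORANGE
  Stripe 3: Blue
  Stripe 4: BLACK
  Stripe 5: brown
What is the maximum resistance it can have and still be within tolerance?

945.36 Ω

White → 9 (first significant figure)
Orange → 3 (second significant figure)
Blue → 6 (third significant figure)
Black → ×1 multiplier
Brown → ±1% tolerance
936 × 1 = 936 Ω
Maximum = 936 × (1 + 1/100) = 945.36 Ω.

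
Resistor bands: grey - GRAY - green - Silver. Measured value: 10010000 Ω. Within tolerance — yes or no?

no

Grey → 8 (first significant figure)
Grey → 8 (second significant figure)
Green → ×10^5 multiplier
Silver → ±10% tolerance
88 × 100000 = 8800000 Ω
Allowed range: 7920000 Ω to 9680000 Ω.
10010000 Ω lies outside that range.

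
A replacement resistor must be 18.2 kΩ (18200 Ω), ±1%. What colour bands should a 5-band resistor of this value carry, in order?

brown, grey, red, red, brown

18200 Ω = 182 × 10^2.
1 → brown
8 → grey
2 → red
Multiplier 10^2 → red.
±1% tolerance → brown.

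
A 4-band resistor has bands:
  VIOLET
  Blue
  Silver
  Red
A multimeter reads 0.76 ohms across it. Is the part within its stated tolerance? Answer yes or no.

yes

Violet → 7 (first significant figure)
Blue → 6 (second significant figure)
Silver → ×0.01 multiplier
Red → ±2% tolerance
76 × 0.01 = 0.76 Ω
Allowed range: 0.7448 Ω to 0.7752 Ω.
0.76 ohms lies inside that range.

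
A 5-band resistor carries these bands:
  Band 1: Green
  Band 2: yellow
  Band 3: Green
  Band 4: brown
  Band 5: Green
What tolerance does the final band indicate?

The last band, green, is the tolerance band.
Green corresponds to ±0.5%.

±0.5%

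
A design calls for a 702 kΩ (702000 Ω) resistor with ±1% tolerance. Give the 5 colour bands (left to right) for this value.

violet, black, red, orange, brown

702000 Ω = 702 × 10^3.
7 → violet
0 → black
2 → red
Multiplier 10^3 → orange.
±1% tolerance → brown.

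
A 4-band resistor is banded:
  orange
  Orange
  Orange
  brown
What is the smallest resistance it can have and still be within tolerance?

32670 Ω

Orange → 3 (first significant figure)
Orange → 3 (second significant figure)
Orange → ×10^3 multiplier
Brown → ±1% tolerance
33 × 1000 = 33000 Ω
Smallest = 33000 × (1 − 1/100) = 32670 Ω.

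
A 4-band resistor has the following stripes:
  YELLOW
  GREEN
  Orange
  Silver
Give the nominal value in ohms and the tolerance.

45000 Ω ±10%

Yellow → 4 (first significant figure)
Green → 5 (second significant figure)
Orange → ×10^3 multiplier
Silver → ±10% tolerance
45 × 1000 = 45000 Ω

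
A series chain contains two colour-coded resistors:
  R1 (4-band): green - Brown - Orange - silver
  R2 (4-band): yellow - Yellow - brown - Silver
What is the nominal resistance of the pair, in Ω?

51440 Ω

R1: green, brown → 51; orange ×10^3 → 51000 Ω.
R2: yellow, yellow → 44; brown ×10 → 440 Ω.
Series: 51000 + 440 = 51440 Ω.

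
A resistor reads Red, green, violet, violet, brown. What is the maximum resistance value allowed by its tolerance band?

2595700000 Ω

Red → 2 (first significant figure)
Green → 5 (second significant figure)
Violet → 7 (third significant figure)
Violet → ×10^7 multiplier
Brown → ±1% tolerance
257 × 10000000 = 2570000000 Ω
Maximum = 2570000000 × (1 + 1/100) = 2595700000 Ω.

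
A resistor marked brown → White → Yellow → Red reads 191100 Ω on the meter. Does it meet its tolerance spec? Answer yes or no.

yes

Brown → 1 (first significant figure)
White → 9 (second significant figure)
Yellow → ×10^4 multiplier
Red → ±2% tolerance
19 × 10000 = 190000 Ω
Allowed range: 186200 Ω to 193800 Ω.
191100 Ω lies inside that range.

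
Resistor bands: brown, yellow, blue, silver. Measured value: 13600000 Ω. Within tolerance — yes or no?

yes

Brown → 1 (first significant figure)
Yellow → 4 (second significant figure)
Blue → ×10^6 multiplier
Silver → ±10% tolerance
14 × 1000000 = 14000000 Ω
Allowed range: 12600000 Ω to 15400000 Ω.
13600000 Ω lies inside that range.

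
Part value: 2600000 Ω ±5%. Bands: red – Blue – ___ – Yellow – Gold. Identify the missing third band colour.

black

2600000 Ω = 260 × 10^4.
The third band gives digit 0 of the significand, and 0 is black.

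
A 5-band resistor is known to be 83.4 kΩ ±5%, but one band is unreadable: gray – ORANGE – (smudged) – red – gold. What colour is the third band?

83400 Ω = 834 × 10^2.
The third band gives digit 4 of the significand, and 4 is yellow.

yellow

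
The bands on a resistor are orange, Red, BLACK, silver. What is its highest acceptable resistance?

35.2 Ω

Orange → 3 (first significant figure)
Red → 2 (second significant figure)
Black → ×1 multiplier
Silver → ±10% tolerance
32 × 1 = 32 Ω
Highest = 32 × (1 + 10/100) = 35.2 Ω.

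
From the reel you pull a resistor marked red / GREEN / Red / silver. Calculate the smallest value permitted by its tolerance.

Red → 2 (first significant figure)
Green → 5 (second significant figure)
Red → ×10^2 multiplier
Silver → ±10% tolerance
25 × 100 = 2500 Ω
Smallest = 2500 × (1 − 10/100) = 2250 Ω.

2250 Ω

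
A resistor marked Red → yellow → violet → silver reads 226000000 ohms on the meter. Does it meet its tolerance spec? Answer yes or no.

Red → 2 (first significant figure)
Yellow → 4 (second significant figure)
Violet → ×10^7 multiplier
Silver → ±10% tolerance
24 × 10000000 = 240000000 Ω
Allowed range: 216000000 Ω to 264000000 Ω.
226000000 ohms lies inside that range.

yes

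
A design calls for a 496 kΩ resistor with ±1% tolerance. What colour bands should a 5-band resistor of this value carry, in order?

yellow, white, blue, orange, brown

496000 Ω = 496 × 10^3.
4 → yellow
9 → white
6 → blue
Multiplier 10^3 → orange.
±1% tolerance → brown.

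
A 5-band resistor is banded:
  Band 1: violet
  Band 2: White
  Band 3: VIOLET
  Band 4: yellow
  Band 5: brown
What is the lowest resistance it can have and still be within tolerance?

Violet → 7 (first significant figure)
White → 9 (second significant figure)
Violet → 7 (third significant figure)
Yellow → ×10^4 multiplier
Brown → ±1% tolerance
797 × 10000 = 7970000 Ω
Lowest = 7970000 × (1 − 1/100) = 7890300 Ω.

7890300 Ω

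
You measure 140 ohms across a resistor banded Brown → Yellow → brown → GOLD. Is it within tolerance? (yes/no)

Brown → 1 (first significant figure)
Yellow → 4 (second significant figure)
Brown → ×10 multiplier
Gold → ±5% tolerance
14 × 10 = 140 Ω
Allowed range: 133 Ω to 147 Ω.
140 ohms lies inside that range.

yes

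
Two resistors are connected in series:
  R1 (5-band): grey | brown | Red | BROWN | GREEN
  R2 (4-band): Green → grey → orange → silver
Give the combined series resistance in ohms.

R1: grey, brown, red → 812; brown ×10 → 8120 Ω.
R2: green, grey → 58; orange ×10^3 → 58000 Ω.
Series: 8120 + 58000 = 66120 Ω.

66120 Ω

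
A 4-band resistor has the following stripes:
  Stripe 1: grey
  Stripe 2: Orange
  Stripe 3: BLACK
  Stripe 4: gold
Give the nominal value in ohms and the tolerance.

83 Ω ±5%

Grey → 8 (first significant figure)
Orange → 3 (second significant figure)
Black → ×1 multiplier
Gold → ±5% tolerance
83 × 1 = 83 Ω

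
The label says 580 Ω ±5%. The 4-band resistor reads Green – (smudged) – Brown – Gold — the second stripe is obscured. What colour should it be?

grey

580 Ω = 58 × 10^1.
The second band gives digit 8 of the significand, and 8 is grey.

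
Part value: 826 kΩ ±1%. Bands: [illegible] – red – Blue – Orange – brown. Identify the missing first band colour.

826000 Ω = 826 × 10^3.
The first band gives digit 8 of the significand, and 8 is grey.

grey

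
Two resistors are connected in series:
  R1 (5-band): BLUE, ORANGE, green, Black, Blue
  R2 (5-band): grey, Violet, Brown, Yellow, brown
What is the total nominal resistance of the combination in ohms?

8710635 Ω

R1: blue, orange, green → 635; black ×1 → 635 Ω.
R2: grey, violet, brown → 871; yellow ×10^4 → 8710000 Ω.
Series: 635 + 8710000 = 8710635 Ω.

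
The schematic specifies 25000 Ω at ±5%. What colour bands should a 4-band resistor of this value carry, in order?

25000 Ω = 25 × 10^3.
2 → red
5 → green
Multiplier 10^3 → orange.
±5% tolerance → gold.

red, green, orange, gold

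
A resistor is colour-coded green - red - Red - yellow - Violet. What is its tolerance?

±0.1%

The last band, violet, is the tolerance band.
Violet corresponds to ±0.1%.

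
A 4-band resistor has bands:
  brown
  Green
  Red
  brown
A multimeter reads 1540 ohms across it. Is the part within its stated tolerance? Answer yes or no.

Brown → 1 (first significant figure)
Green → 5 (second significant figure)
Red → ×10^2 multiplier
Brown → ±1% tolerance
15 × 100 = 1500 Ω
Allowed range: 1485 Ω to 1515 Ω.
1540 ohms lies outside that range.

no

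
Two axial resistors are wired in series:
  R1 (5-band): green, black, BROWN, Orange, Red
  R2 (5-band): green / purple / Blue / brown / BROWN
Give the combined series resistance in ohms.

506760 Ω

R1: green, black, brown → 501; orange ×10^3 → 501000 Ω.
R2: green, violet, blue → 576; brown ×10 → 5760 Ω.
Series: 501000 + 5760 = 506760 Ω.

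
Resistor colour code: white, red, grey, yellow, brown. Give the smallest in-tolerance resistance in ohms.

White → 9 (first significant figure)
Red → 2 (second significant figure)
Grey → 8 (third significant figure)
Yellow → ×10^4 multiplier
Brown → ±1% tolerance
928 × 10000 = 9280000 Ω
Smallest = 9280000 × (1 − 1/100) = 9187200 Ω.

9187200 Ω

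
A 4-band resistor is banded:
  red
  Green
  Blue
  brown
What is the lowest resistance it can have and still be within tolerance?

Red → 2 (first significant figure)
Green → 5 (second significant figure)
Blue → ×10^6 multiplier
Brown → ±1% tolerance
25 × 1000000 = 25000000 Ω
Lowest = 25000000 × (1 − 1/100) = 24750000 Ω.

24750000 Ω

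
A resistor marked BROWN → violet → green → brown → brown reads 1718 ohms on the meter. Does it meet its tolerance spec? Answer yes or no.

Brown → 1 (first significant figure)
Violet → 7 (second significant figure)
Green → 5 (third significant figure)
Brown → ×10 multiplier
Brown → ±1% tolerance
175 × 10 = 1750 Ω
Allowed range: 1732.5 Ω to 1767.5 Ω.
1718 ohms lies outside that range.

no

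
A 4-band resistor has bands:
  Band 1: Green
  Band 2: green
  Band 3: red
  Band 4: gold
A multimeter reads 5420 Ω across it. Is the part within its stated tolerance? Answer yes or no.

Green → 5 (first significant figure)
Green → 5 (second significant figure)
Red → ×10^2 multiplier
Gold → ±5% tolerance
55 × 100 = 5500 Ω
Allowed range: 5225 Ω to 5775 Ω.
5420 Ω lies inside that range.

yes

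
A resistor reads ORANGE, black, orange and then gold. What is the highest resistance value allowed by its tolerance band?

Orange → 3 (first significant figure)
Black → 0 (second significant figure)
Orange → ×10^3 multiplier
Gold → ±5% tolerance
30 × 1000 = 30000 Ω
Highest = 30000 × (1 + 5/100) = 31500 Ω.

31500 Ω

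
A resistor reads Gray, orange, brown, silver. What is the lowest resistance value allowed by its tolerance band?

Grey → 8 (first significant figure)
Orange → 3 (second significant figure)
Brown → ×10 multiplier
Silver → ±10% tolerance
83 × 10 = 830 Ω
Lowest = 830 × (1 − 10/100) = 747 Ω.

747 Ω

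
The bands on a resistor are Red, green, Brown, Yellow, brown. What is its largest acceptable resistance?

Red → 2 (first significant figure)
Green → 5 (second significant figure)
Brown → 1 (third significant figure)
Yellow → ×10^4 multiplier
Brown → ±1% tolerance
251 × 10000 = 2510000 Ω
Largest = 2510000 × (1 + 1/100) = 2535100 Ω.

2535100 Ω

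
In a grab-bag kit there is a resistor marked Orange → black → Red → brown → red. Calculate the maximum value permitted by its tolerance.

3080.4 Ω

Orange → 3 (first significant figure)
Black → 0 (second significant figure)
Red → 2 (third significant figure)
Brown → ×10 multiplier
Red → ±2% tolerance
302 × 10 = 3020 Ω
Maximum = 3020 × (1 + 2/100) = 3080.4 Ω.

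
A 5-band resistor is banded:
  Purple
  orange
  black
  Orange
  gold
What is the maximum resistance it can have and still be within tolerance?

Violet → 7 (first significant figure)
Orange → 3 (second significant figure)
Black → 0 (third significant figure)
Orange → ×10^3 multiplier
Gold → ±5% tolerance
730 × 1000 = 730000 Ω
Maximum = 730000 × (1 + 5/100) = 766500 Ω.

766500 Ω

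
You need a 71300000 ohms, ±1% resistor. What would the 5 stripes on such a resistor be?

71300000 Ω = 713 × 10^5.
7 → violet
1 → brown
3 → orange
Multiplier 10^5 → green.
±1% tolerance → brown.

violet, brown, orange, green, brown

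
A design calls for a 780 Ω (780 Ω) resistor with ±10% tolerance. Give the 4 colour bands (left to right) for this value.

780 Ω = 78 × 10^1.
7 → violet
8 → grey
Multiplier 10^1 → brown.
±10% tolerance → silver.

violet, grey, brown, silver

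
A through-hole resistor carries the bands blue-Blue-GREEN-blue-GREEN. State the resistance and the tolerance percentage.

Blue → 6 (first significant figure)
Blue → 6 (second significant figure)
Green → 5 (third significant figure)
Blue → ×10^6 multiplier
Green → ±0.5% tolerance
665 × 1000000 = 665000000 Ω

665000000 Ω ±0.5%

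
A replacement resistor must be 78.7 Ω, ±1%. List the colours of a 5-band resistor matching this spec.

78.7 Ω = 787 × 10^-1.
7 → violet
8 → grey
7 → violet
Multiplier 10^-1 → gold.
±1% tolerance → brown.

violet, grey, violet, gold, brown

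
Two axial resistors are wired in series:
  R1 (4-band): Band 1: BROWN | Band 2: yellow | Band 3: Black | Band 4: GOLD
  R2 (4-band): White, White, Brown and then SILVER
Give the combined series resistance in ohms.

1004 Ω

R1: brown, yellow → 14; black ×1 → 14 Ω.
R2: white, white → 99; brown ×10 → 990 Ω.
Series: 14 + 990 = 1004 Ω.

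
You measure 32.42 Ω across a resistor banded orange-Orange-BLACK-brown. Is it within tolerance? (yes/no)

no

Orange → 3 (first significant figure)
Orange → 3 (second significant figure)
Black → ×1 multiplier
Brown → ±1% tolerance
33 × 1 = 33 Ω
Allowed range: 32.67 Ω to 33.33 Ω.
32.42 Ω lies outside that range.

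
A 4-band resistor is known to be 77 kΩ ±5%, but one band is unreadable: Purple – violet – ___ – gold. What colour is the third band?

77000 Ω = 77 × 10^3.
The third band is the multiplier, 10^3, which is orange.

orange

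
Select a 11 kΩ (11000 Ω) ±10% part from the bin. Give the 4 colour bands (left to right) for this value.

11000 Ω = 11 × 10^3.
1 → brown
1 → brown
Multiplier 10^3 → orange.
±10% tolerance → silver.

brown, brown, orange, silver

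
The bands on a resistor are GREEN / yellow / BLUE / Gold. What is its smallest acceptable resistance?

Green → 5 (first significant figure)
Yellow → 4 (second significant figure)
Blue → ×10^6 multiplier
Gold → ±5% tolerance
54 × 1000000 = 54000000 Ω
Smallest = 54000000 × (1 − 5/100) = 51300000 Ω.

51300000 Ω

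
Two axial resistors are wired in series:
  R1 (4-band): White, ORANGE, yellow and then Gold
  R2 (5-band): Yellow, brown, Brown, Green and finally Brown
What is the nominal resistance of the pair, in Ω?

42030000 Ω

R1: white, orange → 93; yellow ×10^4 → 930000 Ω.
R2: yellow, brown, brown → 411; green ×10^5 → 41100000 Ω.
Series: 930000 + 41100000 = 42030000 Ω.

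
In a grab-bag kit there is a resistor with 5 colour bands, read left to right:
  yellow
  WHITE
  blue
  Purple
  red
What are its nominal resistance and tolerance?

Yellow → 4 (first significant figure)
White → 9 (second significant figure)
Blue → 6 (third significant figure)
Violet → ×10^7 multiplier
Red → ±2% tolerance
496 × 10000000 = 4960000000 Ω

4960000000 Ω ±2%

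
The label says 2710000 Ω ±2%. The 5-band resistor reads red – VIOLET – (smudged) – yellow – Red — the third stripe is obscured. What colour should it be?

2710000 Ω = 271 × 10^4.
The third band gives digit 1 of the significand, and 1 is brown.

brown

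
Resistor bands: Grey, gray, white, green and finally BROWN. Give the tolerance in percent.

The last band, brown, is the tolerance band.
Brown corresponds to ±1%.

±1%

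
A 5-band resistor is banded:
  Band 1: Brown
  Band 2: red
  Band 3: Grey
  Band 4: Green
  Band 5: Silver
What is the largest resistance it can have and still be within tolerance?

14080000 Ω

Brown → 1 (first significant figure)
Red → 2 (second significant figure)
Grey → 8 (third significant figure)
Green → ×10^5 multiplier
Silver → ±10% tolerance
128 × 100000 = 12800000 Ω
Largest = 12800000 × (1 + 10/100) = 14080000 Ω.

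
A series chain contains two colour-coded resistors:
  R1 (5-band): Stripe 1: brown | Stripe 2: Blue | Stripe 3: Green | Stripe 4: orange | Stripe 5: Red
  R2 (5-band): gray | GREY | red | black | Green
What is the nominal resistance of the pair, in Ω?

R1: brown, blue, green → 165; orange ×10^3 → 165000 Ω.
R2: grey, grey, red → 882; black ×1 → 882 Ω.
Series: 165000 + 882 = 165882 Ω.

165882 Ω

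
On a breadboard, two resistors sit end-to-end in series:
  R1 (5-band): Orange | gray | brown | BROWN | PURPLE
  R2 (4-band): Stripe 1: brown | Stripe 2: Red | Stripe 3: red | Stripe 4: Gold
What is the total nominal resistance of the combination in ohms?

R1: orange, grey, brown → 381; brown ×10 → 3810 Ω.
R2: brown, red → 12; red ×10^2 → 1200 Ω.
Series: 3810 + 1200 = 5010 Ω.

5010 Ω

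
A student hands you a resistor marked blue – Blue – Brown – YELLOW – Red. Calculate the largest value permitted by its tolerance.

Blue → 6 (first significant figure)
Blue → 6 (second significant figure)
Brown → 1 (third significant figure)
Yellow → ×10^4 multiplier
Red → ±2% tolerance
661 × 10000 = 6610000 Ω
Largest = 6610000 × (1 + 2/100) = 6742200 Ω.

6742200 Ω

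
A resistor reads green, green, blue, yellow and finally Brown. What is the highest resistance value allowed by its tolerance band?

5615600 Ω

Green → 5 (first significant figure)
Green → 5 (second significant figure)
Blue → 6 (third significant figure)
Yellow → ×10^4 multiplier
Brown → ±1% tolerance
556 × 10000 = 5560000 Ω
Highest = 5560000 × (1 + 1/100) = 5615600 Ω.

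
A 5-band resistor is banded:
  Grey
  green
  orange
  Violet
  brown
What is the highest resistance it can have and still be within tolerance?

Grey → 8 (first significant figure)
Green → 5 (second significant figure)
Orange → 3 (third significant figure)
Violet → ×10^7 multiplier
Brown → ±1% tolerance
853 × 10000000 = 8530000000 Ω
Highest = 8530000000 × (1 + 1/100) = 8615300000 Ω.

8615300000 Ω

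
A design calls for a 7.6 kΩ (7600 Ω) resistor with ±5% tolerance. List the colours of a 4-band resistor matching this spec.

violet, blue, red, gold

7600 Ω = 76 × 10^2.
7 → violet
6 → blue
Multiplier 10^2 → red.
±5% tolerance → gold.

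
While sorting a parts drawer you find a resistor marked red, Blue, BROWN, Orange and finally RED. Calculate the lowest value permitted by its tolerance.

255780 Ω

Red → 2 (first significant figure)
Blue → 6 (second significant figure)
Brown → 1 (third significant figure)
Orange → ×10^3 multiplier
Red → ±2% tolerance
261 × 1000 = 261000 Ω
Lowest = 261000 × (1 − 2/100) = 255780 Ω.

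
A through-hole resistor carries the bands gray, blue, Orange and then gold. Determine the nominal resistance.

Grey → 8 (first significant figure)
Blue → 6 (second significant figure)
Orange → ×10^3 multiplier
86 × 1000 = 86000 Ω

86000 Ω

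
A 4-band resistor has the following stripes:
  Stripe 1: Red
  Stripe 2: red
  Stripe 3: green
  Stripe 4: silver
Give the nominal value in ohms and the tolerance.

2200000 Ω ±10%

Red → 2 (first significant figure)
Red → 2 (second significant figure)
Green → ×10^5 multiplier
Silver → ±10% tolerance
22 × 100000 = 2200000 Ω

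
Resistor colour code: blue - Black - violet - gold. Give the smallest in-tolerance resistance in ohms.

Blue → 6 (first significant figure)
Black → 0 (second significant figure)
Violet → ×10^7 multiplier
Gold → ±5% tolerance
60 × 10000000 = 600000000 Ω
Smallest = 600000000 × (1 − 5/100) = 570000000 Ω.

570000000 Ω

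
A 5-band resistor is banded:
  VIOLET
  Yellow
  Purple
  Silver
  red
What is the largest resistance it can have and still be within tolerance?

7.6194 Ω

Violet → 7 (first significant figure)
Yellow → 4 (second significant figure)
Violet → 7 (third significant figure)
Silver → ×0.01 multiplier
Red → ±2% tolerance
747 × 0.01 = 7.47 Ω
Largest = 7.47 × (1 + 2/100) = 7.6194 Ω.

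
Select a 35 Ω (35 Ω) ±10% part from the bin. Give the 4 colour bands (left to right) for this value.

orange, green, black, silver

35 Ω = 35 × 10^0.
3 → orange
5 → green
Multiplier 10^0 → black.
±10% tolerance → silver.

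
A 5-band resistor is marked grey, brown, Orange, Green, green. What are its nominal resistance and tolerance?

81300000 Ω ±0.5%

Grey → 8 (first significant figure)
Brown → 1 (second significant figure)
Orange → 3 (third significant figure)
Green → ×10^5 multiplier
Green → ±0.5% tolerance
813 × 100000 = 81300000 Ω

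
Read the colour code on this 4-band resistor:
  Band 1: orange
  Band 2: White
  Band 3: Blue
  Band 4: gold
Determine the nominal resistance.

39000000 Ω

Orange → 3 (first significant figure)
White → 9 (second significant figure)
Blue → ×10^6 multiplier
39 × 1000000 = 39000000 Ω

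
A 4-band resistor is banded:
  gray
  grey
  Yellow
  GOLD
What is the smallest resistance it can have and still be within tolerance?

836000 Ω

Grey → 8 (first significant figure)
Grey → 8 (second significant figure)
Yellow → ×10^4 multiplier
Gold → ±5% tolerance
88 × 10000 = 880000 Ω
Smallest = 880000 × (1 − 5/100) = 836000 Ω.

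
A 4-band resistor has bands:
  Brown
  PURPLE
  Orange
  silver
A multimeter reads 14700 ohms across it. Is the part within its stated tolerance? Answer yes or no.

Brown → 1 (first significant figure)
Violet → 7 (second significant figure)
Orange → ×10^3 multiplier
Silver → ±10% tolerance
17 × 1000 = 17000 Ω
Allowed range: 15300 Ω to 18700 Ω.
14700 ohms lies outside that range.

no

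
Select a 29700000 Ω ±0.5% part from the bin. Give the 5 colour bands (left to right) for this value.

red, white, violet, green, green

29700000 Ω = 297 × 10^5.
2 → red
9 → white
7 → violet
Multiplier 10^5 → green.
±0.5% tolerance → green.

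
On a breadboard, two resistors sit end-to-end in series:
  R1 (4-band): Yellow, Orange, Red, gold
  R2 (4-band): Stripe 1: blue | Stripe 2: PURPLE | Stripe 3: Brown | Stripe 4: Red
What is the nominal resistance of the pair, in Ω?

4970 Ω

R1: yellow, orange → 43; red ×10^2 → 4300 Ω.
R2: blue, violet → 67; brown ×10 → 670 Ω.
Series: 4300 + 670 = 4970 Ω.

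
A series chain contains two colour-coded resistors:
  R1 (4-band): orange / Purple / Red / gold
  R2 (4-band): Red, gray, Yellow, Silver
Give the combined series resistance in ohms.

283700 Ω

R1: orange, violet → 37; red ×10^2 → 3700 Ω.
R2: red, grey → 28; yellow ×10^4 → 280000 Ω.
Series: 3700 + 280000 = 283700 Ω.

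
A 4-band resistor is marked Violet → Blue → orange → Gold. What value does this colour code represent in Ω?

76000 Ω

Violet → 7 (first significant figure)
Blue → 6 (second significant figure)
Orange → ×10^3 multiplier
76 × 1000 = 76000 Ω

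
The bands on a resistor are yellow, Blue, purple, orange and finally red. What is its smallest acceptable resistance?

Yellow → 4 (first significant figure)
Blue → 6 (second significant figure)
Violet → 7 (third significant figure)
Orange → ×10^3 multiplier
Red → ±2% tolerance
467 × 1000 = 467000 Ω
Smallest = 467000 × (1 − 2/100) = 457660 Ω.

457660 Ω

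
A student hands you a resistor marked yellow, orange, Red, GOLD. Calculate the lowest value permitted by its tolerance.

Yellow → 4 (first significant figure)
Orange → 3 (second significant figure)
Red → ×10^2 multiplier
Gold → ±5% tolerance
43 × 100 = 4300 Ω
Lowest = 4300 × (1 − 5/100) = 4085 Ω.

4085 Ω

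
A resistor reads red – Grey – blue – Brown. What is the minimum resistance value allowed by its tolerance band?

Red → 2 (first significant figure)
Grey → 8 (second significant figure)
Blue → ×10^6 multiplier
Brown → ±1% tolerance
28 × 1000000 = 28000000 Ω
Minimum = 28000000 × (1 − 1/100) = 27720000 Ω.

27720000 Ω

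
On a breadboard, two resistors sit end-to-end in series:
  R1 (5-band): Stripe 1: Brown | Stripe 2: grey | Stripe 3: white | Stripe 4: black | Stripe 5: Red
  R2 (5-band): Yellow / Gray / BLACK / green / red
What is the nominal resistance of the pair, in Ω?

48000189 Ω

R1: brown, grey, white → 189; black ×1 → 189 Ω.
R2: yellow, grey, black → 480; green ×10^5 → 48000000 Ω.
Series: 189 + 48000000 = 48000189 Ω.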